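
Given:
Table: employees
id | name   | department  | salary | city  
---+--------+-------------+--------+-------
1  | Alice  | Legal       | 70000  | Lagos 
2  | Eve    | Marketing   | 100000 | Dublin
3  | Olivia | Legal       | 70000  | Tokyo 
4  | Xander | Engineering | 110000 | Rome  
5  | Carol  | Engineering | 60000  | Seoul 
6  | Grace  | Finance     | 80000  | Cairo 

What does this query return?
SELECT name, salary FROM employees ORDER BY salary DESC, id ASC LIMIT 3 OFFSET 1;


Sort by salary DESC (id ASC tiebreak), then skip 1 and take 3
Rows 2 through 4

3 rows:
Eve, 100000
Grace, 80000
Alice, 70000


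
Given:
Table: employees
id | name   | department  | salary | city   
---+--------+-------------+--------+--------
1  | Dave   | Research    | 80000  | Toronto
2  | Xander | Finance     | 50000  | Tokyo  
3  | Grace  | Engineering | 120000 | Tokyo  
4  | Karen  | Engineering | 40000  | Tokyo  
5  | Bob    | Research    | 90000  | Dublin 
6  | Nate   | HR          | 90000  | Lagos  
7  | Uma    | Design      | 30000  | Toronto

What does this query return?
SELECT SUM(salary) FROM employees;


SUM(salary) = 80000 + 50000 + 120000 + 40000 + 90000 + 90000 + 30000 = 500000

500000


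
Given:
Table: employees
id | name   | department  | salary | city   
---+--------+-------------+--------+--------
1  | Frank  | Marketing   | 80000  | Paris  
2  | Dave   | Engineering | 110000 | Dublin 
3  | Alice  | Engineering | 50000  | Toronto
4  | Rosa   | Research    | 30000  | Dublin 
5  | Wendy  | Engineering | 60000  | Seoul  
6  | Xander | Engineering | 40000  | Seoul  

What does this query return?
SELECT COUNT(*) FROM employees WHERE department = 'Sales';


Counting rows where department = 'Sales'


0


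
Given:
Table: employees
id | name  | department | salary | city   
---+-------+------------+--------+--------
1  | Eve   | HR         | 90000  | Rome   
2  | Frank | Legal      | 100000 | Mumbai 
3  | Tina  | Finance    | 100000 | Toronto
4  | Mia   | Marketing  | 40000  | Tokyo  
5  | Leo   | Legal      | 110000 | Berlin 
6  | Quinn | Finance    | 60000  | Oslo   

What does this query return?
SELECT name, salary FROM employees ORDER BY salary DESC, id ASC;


Sorting by salary DESC, then id ASC for ties

6 rows:
Leo, 110000
Frank, 100000
Tina, 100000
Eve, 90000
Quinn, 60000
Mia, 40000


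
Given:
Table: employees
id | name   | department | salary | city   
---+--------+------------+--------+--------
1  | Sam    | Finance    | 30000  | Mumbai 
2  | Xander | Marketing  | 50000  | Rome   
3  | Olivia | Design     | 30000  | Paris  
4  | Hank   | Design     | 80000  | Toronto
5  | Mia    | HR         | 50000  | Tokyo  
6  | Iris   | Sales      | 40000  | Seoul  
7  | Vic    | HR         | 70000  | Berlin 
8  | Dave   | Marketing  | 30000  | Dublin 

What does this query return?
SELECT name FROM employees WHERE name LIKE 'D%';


LIKE 'D%' matches names starting with 'D'
Matching: 1

1 rows:
Dave


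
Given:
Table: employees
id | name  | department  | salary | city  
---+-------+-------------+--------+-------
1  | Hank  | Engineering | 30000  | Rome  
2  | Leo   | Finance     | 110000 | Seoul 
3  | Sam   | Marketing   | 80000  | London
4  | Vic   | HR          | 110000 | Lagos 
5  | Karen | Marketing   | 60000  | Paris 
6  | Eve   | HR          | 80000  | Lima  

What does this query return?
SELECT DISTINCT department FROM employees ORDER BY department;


All 'department' values (row order): Engineering, Finance, Marketing, HR, Marketing, HR
Removing duplicates leaves 4 unique value(s).

4 values:
Engineering
Finance
HR
Marketing


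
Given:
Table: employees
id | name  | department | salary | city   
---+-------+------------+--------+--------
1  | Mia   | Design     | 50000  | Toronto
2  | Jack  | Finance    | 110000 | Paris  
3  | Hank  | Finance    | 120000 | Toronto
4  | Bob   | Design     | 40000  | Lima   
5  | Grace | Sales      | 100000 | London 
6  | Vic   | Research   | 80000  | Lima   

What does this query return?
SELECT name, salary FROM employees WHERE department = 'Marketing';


Filtering: department = 'Marketing'
Matching rows: 0

Empty result set (0 rows)


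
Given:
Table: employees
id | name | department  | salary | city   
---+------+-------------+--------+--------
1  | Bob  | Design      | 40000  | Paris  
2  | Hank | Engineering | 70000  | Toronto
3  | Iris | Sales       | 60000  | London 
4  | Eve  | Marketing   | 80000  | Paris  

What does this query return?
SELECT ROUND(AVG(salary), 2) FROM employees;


SUM(salary) = 250000
COUNT = 4
ROUND(AVG, 2) = ROUND(250000 / 4, 2) = 62500.0

62500.0


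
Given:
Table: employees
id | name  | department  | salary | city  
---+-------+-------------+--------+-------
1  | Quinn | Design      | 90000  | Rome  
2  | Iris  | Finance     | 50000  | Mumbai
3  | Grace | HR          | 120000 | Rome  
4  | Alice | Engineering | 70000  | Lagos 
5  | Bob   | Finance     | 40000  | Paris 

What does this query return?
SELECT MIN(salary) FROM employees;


Salaries: 90000, 50000, 120000, 70000, 40000
MIN = 40000

40000


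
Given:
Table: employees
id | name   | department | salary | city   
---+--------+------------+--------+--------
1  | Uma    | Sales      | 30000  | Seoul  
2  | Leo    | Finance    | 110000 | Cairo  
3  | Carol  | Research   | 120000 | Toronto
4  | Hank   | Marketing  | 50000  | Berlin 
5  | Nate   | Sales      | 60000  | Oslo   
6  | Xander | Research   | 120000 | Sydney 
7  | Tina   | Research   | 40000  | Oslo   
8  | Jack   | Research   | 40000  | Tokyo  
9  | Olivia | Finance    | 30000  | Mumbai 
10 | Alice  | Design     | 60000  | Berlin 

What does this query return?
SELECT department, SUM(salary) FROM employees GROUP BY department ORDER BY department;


Summing salary within each department:
  Design: 60000 = 60000
  Finance: 110000 + 30000 = 140000
  Marketing: 50000 = 50000
  Research: 120000 + 120000 + 40000 + 40000 = 320000
  Sales: 30000 + 60000 = 90000


5 groups:
Design, 60000
Finance, 140000
Marketing, 50000
Research, 320000
Sales, 90000


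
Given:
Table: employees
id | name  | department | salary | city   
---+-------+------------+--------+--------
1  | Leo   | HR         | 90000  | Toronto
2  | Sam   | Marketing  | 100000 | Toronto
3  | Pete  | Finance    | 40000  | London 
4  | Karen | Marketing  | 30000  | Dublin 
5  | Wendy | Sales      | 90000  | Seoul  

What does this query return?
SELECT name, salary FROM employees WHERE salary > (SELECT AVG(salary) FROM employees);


Subquery: AVG(salary) = 70000.0
Filtering: salary > 70000.0
  Leo (90000) -> MATCH
  Sam (100000) -> MATCH
  Wendy (90000) -> MATCH


3 rows:
Leo, 90000
Sam, 100000
Wendy, 90000


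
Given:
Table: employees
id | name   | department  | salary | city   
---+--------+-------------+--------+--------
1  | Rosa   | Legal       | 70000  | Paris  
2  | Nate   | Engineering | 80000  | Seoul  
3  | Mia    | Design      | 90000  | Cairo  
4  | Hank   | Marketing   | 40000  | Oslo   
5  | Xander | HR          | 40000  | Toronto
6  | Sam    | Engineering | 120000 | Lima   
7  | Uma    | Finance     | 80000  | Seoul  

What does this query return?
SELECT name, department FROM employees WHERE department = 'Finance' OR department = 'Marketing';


Filtering: department = 'Finance' OR 'Marketing'
Matching: 2 rows

2 rows:
Hank, Marketing
Uma, Finance


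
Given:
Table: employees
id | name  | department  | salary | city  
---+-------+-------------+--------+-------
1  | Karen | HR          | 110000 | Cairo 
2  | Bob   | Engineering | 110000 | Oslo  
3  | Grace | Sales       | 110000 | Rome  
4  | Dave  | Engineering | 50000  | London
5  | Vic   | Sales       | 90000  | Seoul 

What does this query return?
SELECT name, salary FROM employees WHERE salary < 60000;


Filtering: salary < 60000
Matching: 1 rows

1 rows:
Dave, 50000


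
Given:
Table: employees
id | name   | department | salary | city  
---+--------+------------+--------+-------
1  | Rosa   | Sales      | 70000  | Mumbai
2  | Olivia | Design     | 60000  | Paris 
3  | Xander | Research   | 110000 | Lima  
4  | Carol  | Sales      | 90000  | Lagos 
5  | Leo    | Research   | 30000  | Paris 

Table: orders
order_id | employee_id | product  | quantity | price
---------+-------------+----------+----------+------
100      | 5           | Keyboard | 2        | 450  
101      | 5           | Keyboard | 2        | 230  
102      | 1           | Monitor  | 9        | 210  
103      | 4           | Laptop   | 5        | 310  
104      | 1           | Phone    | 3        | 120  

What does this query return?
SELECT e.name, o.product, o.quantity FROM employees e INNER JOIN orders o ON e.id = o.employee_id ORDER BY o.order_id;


Joining employees.id = orders.employee_id:
  employee Leo (id=5) -> order Keyboard
  employee Leo (id=5) -> order Keyboard
  employee Rosa (id=1) -> order Monitor
  employee Carol (id=4) -> order Laptop
  employee Rosa (id=1) -> order Phone


5 rows:
Leo, Keyboard, 2
Leo, Keyboard, 2
Rosa, Monitor, 9
Carol, Laptop, 5
Rosa, Phone, 3


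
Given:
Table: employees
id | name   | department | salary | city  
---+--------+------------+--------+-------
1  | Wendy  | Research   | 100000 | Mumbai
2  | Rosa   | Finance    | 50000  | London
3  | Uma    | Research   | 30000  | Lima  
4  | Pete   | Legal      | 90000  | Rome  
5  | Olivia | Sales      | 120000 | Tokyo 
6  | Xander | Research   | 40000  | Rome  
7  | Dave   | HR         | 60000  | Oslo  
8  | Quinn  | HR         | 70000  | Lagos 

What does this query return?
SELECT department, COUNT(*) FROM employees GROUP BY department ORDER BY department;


Assigning each row to its department group:
  Wendy -> Research
  Rosa -> Finance
  Uma -> Research
  Pete -> Legal
  Olivia -> Sales
  Xander -> Research
  Dave -> HR
  Quinn -> HR


5 groups:
Finance, 1
HR, 2
Legal, 1
Research, 3
Sales, 1


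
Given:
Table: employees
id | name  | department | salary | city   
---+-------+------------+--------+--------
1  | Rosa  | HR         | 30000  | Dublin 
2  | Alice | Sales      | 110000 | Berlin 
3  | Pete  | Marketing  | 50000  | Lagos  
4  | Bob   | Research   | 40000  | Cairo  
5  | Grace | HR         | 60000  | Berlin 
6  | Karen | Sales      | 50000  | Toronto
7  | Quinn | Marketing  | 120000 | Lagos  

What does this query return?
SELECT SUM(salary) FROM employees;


SUM(salary) = 30000 + 110000 + 50000 + 40000 + 60000 + 50000 + 120000 = 460000

460000


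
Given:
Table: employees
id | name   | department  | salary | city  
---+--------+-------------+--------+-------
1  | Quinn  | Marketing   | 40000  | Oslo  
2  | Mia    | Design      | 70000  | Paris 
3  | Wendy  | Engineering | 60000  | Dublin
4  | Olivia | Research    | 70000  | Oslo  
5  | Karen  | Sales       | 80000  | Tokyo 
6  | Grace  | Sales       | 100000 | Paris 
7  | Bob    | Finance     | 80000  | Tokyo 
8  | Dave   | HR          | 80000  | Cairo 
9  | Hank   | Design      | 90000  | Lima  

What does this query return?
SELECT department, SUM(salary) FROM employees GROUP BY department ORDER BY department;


Summing salary within each department:
  Design: 70000 + 90000 = 160000
  Engineering: 60000 = 60000
  Finance: 80000 = 80000
  HR: 80000 = 80000
  Marketing: 40000 = 40000
  Research: 70000 = 70000
  Sales: 80000 + 100000 = 180000


7 groups:
Design, 160000
Engineering, 60000
Finance, 80000
HR, 80000
Marketing, 40000
Research, 70000
Sales, 180000


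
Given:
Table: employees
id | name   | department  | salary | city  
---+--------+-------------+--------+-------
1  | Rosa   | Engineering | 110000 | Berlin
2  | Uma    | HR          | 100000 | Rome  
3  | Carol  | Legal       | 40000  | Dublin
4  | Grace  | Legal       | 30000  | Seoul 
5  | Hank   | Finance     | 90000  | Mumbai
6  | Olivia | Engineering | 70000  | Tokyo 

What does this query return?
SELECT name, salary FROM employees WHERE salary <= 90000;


Filtering: salary <= 90000
Matching: 4 rows

4 rows:
Carol, 40000
Grace, 30000
Hank, 90000
Olivia, 70000


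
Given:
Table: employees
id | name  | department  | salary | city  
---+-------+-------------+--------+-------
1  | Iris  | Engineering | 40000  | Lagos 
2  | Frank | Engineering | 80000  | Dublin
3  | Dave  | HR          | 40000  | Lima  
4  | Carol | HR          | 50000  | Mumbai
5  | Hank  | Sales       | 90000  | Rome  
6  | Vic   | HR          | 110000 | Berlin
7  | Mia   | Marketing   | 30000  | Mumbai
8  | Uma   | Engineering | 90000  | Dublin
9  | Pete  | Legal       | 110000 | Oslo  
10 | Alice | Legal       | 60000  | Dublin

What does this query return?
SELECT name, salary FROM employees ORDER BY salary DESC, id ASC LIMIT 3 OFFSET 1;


Sort by salary DESC (id ASC tiebreak), then skip 1 and take 3
Rows 2 through 4

3 rows:
Pete, 110000
Hank, 90000
Uma, 90000


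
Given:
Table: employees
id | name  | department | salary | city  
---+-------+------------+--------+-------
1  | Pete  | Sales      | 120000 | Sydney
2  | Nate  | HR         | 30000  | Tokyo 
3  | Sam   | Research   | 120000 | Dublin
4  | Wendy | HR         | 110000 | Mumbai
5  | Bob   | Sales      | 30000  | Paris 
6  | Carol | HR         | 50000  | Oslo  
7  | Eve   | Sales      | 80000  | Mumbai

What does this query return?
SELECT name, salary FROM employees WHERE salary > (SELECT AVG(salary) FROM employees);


Subquery: AVG(salary) = 77142.86
Filtering: salary > 77142.86
  Pete (120000) -> MATCH
  Sam (120000) -> MATCH
  Wendy (110000) -> MATCH
  Eve (80000) -> MATCH


4 rows:
Pete, 120000
Sam, 120000
Wendy, 110000
Eve, 80000


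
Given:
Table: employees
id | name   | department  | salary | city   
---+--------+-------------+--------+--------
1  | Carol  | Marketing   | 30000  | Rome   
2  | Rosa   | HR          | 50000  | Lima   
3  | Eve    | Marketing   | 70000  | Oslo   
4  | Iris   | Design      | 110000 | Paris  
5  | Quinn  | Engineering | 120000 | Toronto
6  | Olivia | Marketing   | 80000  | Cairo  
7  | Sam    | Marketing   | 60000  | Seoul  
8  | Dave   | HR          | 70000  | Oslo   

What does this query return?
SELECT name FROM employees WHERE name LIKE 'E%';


LIKE 'E%' matches names starting with 'E'
Matching: 1

1 rows:
Eve


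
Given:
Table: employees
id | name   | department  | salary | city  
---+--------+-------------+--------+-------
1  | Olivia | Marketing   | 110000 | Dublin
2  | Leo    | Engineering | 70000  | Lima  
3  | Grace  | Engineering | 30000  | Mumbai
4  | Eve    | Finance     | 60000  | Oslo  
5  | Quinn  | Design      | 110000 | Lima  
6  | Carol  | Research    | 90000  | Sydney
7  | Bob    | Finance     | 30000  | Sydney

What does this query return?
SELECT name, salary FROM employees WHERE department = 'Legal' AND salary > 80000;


Filtering: department = 'Legal' AND salary > 80000
Matching: 0 rows

Empty result set (0 rows)


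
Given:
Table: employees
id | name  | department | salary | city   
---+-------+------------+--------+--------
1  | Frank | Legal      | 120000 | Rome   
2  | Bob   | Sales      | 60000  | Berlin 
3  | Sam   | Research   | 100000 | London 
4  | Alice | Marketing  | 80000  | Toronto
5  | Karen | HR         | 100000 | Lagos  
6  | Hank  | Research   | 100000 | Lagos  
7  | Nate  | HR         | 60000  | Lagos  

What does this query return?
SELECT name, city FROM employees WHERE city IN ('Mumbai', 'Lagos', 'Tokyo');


Filtering: city IN ('Mumbai', 'Lagos', 'Tokyo')
Matching: 3 rows

3 rows:
Karen, Lagos
Hank, Lagos
Nate, Lagos


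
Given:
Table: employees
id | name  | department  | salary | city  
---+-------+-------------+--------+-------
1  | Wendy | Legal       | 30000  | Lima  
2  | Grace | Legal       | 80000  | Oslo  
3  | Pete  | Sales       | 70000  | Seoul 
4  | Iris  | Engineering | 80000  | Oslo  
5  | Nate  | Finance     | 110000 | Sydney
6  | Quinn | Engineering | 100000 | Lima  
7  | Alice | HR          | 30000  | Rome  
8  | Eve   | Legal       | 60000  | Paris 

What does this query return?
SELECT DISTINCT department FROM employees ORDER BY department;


All 'department' values (row order): Legal, Legal, Sales, Engineering, Finance, Engineering, HR, Legal
Removing duplicates leaves 5 unique value(s).

5 values:
Engineering
Finance
HR
Legal
Sales


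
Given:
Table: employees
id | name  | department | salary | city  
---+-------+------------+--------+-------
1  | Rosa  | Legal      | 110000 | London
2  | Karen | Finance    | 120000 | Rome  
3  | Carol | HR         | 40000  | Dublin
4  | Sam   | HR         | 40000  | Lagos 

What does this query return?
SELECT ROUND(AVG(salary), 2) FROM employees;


SUM(salary) = 310000
COUNT = 4
ROUND(AVG, 2) = ROUND(310000 / 4, 2) = 77500.0

77500.0


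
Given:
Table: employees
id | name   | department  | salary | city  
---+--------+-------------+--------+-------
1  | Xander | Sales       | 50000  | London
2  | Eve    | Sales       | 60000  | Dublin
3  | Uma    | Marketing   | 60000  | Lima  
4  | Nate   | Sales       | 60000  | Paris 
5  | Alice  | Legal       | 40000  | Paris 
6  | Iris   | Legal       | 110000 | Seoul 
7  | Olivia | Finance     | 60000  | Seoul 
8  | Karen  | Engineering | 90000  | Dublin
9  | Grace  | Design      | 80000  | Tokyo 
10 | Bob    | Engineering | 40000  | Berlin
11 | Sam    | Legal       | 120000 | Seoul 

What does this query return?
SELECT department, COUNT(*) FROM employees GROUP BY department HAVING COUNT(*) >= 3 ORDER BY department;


Groups with count >= 3:
  Legal: 3 -> PASS
  Sales: 3 -> PASS
  Design: 1 -> filtered out
  Engineering: 2 -> filtered out
  Finance: 1 -> filtered out
  Marketing: 1 -> filtered out


2 groups:
Legal, 3
Sales, 3


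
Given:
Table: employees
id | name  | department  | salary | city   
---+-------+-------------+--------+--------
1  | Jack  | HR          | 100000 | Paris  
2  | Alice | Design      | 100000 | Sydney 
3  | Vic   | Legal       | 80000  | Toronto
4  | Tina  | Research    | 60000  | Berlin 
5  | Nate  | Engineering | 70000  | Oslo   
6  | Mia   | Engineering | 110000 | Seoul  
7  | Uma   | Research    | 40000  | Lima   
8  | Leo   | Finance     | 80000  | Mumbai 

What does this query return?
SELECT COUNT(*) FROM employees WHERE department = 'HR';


Counting rows where department = 'HR'
  Jack -> MATCH


1


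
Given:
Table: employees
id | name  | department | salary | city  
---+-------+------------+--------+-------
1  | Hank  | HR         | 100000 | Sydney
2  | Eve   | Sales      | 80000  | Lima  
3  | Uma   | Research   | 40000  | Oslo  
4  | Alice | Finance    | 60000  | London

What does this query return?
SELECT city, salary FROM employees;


Projecting columns: city, salary

4 rows:
Sydney, 100000
Lima, 80000
Oslo, 40000
London, 60000


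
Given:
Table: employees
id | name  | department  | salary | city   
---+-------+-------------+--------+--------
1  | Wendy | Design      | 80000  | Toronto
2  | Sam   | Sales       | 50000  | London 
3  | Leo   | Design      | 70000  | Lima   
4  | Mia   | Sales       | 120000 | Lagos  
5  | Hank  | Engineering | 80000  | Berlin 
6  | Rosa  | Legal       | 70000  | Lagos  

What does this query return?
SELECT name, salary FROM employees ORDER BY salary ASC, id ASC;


Sorting by salary ASC, then id ASC for ties

6 rows:
Sam, 50000
Leo, 70000
Rosa, 70000
Wendy, 80000
Hank, 80000
Mia, 120000


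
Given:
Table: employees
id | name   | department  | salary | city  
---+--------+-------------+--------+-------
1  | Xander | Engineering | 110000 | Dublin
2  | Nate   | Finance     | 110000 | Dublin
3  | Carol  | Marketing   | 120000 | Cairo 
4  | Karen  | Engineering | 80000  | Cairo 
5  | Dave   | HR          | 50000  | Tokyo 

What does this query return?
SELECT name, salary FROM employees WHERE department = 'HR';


Filtering: department = 'HR'
Matching rows: 1

1 rows:
Dave, 50000


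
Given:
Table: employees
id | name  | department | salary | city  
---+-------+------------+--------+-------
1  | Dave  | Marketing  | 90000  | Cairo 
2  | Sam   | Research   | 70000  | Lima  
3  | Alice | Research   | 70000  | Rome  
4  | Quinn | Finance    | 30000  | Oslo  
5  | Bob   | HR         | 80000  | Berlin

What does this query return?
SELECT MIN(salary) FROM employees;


Salaries: 90000, 70000, 70000, 30000, 80000
MIN = 30000

30000


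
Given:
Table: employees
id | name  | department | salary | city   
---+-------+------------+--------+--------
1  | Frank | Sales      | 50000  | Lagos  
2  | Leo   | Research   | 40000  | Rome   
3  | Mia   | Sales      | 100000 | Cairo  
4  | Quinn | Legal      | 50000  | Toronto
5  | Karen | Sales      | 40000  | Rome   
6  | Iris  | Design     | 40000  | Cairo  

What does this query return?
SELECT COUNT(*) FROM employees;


COUNT(*) counts all rows

6


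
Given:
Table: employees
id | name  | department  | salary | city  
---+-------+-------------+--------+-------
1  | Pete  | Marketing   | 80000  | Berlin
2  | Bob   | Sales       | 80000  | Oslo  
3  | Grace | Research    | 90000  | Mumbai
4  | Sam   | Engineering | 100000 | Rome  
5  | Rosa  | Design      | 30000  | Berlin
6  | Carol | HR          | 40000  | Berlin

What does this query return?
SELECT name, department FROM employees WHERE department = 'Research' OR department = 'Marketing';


Filtering: department = 'Research' OR 'Marketing'
Matching: 2 rows

2 rows:
Pete, Marketing
Grace, Research


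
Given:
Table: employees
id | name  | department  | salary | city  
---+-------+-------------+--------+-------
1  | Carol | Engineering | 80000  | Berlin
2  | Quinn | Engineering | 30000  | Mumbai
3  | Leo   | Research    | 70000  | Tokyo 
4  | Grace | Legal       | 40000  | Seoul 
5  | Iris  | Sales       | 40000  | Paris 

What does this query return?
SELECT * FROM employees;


SELECT * returns all 5 rows with all columns

5 rows:
1, Carol, Engineering, 80000, Berlin
2, Quinn, Engineering, 30000, Mumbai
3, Leo, Research, 70000, Tokyo
4, Grace, Legal, 40000, Seoul
5, Iris, Sales, 40000, Paris


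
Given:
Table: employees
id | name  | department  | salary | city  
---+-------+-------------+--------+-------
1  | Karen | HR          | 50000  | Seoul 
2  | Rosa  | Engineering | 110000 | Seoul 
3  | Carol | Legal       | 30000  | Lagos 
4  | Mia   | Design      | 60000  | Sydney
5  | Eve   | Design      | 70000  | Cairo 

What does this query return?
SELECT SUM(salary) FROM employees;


SUM(salary) = 50000 + 110000 + 30000 + 60000 + 70000 = 320000

320000


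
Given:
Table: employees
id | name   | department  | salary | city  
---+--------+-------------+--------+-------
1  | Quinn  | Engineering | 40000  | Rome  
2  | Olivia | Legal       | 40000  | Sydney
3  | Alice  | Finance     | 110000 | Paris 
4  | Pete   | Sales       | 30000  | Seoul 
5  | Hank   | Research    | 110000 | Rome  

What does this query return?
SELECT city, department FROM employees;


Projecting columns: city, department

5 rows:
Rome, Engineering
Sydney, Legal
Paris, Finance
Seoul, Sales
Rome, Research


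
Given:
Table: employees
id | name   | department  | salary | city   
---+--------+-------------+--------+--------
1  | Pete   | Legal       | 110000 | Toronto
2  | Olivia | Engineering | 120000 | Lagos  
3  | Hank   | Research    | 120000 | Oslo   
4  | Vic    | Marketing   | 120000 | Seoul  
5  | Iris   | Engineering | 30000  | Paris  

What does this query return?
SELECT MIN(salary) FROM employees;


Salaries: 110000, 120000, 120000, 120000, 30000
MIN = 30000

30000


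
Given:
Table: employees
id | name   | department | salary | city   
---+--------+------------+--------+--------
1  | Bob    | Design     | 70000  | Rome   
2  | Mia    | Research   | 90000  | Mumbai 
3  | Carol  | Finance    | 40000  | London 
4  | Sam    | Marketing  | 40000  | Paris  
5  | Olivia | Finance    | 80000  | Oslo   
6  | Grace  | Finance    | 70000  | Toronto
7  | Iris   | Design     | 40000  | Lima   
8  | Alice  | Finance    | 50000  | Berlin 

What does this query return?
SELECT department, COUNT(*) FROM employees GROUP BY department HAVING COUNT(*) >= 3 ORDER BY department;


Groups with count >= 3:
  Finance: 4 -> PASS
  Design: 2 -> filtered out
  Marketing: 1 -> filtered out
  Research: 1 -> filtered out


1 groups:
Finance, 4


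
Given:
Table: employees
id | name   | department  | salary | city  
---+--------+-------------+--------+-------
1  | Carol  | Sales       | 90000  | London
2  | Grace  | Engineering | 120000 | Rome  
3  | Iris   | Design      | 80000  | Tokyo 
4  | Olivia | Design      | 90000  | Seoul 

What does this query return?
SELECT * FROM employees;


SELECT * returns all 4 rows with all columns

4 rows:
1, Carol, Sales, 90000, London
2, Grace, Engineering, 120000, Rome
3, Iris, Design, 80000, Tokyo
4, Olivia, Design, 90000, Seoul


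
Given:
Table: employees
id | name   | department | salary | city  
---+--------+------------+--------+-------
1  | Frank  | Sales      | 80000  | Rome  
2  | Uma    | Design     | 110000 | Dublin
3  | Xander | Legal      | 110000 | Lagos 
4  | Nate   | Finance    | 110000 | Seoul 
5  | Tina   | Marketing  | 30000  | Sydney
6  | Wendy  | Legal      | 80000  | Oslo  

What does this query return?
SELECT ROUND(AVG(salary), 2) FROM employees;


SUM(salary) = 520000
COUNT = 6
ROUND(AVG, 2) = ROUND(520000 / 6, 2) = 86666.67

86666.67


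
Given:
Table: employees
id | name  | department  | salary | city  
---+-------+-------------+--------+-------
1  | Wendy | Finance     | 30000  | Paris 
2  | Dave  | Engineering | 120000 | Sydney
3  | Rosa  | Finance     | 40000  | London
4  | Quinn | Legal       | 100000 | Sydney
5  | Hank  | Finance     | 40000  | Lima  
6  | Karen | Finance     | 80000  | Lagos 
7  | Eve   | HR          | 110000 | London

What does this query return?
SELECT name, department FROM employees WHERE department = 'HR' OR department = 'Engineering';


Filtering: department = 'HR' OR 'Engineering'
Matching: 2 rows

2 rows:
Dave, Engineering
Eve, HR


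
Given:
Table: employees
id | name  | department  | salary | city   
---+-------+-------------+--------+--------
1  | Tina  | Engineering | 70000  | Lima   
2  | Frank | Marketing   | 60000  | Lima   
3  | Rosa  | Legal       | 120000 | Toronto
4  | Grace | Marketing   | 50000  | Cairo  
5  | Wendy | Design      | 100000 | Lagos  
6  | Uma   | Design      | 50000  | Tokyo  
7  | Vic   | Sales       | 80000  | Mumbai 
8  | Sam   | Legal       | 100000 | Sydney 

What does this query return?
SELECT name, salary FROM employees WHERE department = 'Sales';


Filtering: department = 'Sales'
Matching rows: 1

1 rows:
Vic, 80000


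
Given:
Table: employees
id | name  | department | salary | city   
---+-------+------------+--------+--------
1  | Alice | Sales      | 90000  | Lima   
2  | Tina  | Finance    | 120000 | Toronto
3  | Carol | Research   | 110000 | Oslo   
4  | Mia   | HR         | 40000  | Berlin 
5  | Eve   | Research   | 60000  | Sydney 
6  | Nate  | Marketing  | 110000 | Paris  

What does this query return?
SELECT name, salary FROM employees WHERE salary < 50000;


Filtering: salary < 50000
Matching: 1 rows

1 rows:
Mia, 40000


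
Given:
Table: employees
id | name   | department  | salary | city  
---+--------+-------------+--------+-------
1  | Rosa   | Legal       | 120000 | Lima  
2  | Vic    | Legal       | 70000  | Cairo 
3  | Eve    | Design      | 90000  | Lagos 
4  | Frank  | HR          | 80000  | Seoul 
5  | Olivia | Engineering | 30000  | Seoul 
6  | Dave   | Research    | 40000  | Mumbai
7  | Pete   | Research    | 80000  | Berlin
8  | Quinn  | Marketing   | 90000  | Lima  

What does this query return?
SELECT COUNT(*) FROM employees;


COUNT(*) counts all rows

8


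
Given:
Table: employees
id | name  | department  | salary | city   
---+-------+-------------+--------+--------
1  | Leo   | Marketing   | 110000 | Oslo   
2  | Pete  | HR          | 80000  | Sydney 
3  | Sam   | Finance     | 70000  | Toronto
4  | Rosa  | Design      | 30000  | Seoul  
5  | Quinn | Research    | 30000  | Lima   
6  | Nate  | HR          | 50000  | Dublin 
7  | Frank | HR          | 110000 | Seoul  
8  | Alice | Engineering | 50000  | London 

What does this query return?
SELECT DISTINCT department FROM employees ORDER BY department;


All 'department' values (row order): Marketing, HR, Finance, Design, Research, HR, HR, Engineering
Removing duplicates leaves 6 unique value(s).

6 values:
Design
Engineering
Finance
HR
Marketing
Research


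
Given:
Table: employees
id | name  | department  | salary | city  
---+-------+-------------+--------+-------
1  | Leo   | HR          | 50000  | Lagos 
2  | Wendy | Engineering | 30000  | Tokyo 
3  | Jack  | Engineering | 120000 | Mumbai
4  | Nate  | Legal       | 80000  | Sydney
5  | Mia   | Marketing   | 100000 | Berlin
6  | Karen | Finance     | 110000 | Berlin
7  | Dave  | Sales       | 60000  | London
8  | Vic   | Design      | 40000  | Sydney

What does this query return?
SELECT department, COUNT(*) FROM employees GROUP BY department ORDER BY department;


Assigning each row to its department group:
  Leo -> HR
  Wendy -> Engineering
  Jack -> Engineering
  Nate -> Legal
  Mia -> Marketing
  Karen -> Finance
  Dave -> Sales
  Vic -> Design


7 groups:
Design, 1
Engineering, 2
Finance, 1
HR, 1
Legal, 1
Marketing, 1
Sales, 1


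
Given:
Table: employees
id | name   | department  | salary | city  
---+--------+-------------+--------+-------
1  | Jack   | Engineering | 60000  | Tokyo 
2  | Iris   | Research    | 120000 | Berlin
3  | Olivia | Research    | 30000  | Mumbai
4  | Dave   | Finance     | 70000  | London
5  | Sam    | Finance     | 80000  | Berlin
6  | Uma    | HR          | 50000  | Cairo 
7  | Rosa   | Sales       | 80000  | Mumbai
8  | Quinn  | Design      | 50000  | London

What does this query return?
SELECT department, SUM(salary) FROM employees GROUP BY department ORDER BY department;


Summing salary within each department:
  Design: 50000 = 50000
  Engineering: 60000 = 60000
  Finance: 70000 + 80000 = 150000
  HR: 50000 = 50000
  Research: 120000 + 30000 = 150000
  Sales: 80000 = 80000


6 groups:
Design, 50000
Engineering, 60000
Finance, 150000
HR, 50000
Research, 150000
Sales, 80000


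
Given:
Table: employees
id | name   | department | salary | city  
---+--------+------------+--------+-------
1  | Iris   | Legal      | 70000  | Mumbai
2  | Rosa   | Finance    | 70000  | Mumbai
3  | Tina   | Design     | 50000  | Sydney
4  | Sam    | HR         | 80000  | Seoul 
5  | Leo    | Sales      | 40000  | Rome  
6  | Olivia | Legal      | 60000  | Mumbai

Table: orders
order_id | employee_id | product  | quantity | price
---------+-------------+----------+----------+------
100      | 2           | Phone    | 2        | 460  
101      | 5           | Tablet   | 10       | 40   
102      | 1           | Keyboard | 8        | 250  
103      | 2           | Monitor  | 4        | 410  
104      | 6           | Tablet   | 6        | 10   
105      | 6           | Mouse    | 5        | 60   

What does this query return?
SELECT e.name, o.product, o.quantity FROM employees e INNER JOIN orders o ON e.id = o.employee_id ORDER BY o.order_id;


Joining employees.id = orders.employee_id:
  employee Rosa (id=2) -> order Phone
  employee Leo (id=5) -> order Tablet
  employee Iris (id=1) -> order Keyboard
  employee Rosa (id=2) -> order Monitor
  employee Olivia (id=6) -> order Tablet
  employee Olivia (id=6) -> order Mouse


6 rows:
Rosa, Phone, 2
Leo, Tablet, 10
Iris, Keyboard, 8
Rosa, Monitor, 4
Olivia, Tablet, 6
Olivia, Mouse, 5


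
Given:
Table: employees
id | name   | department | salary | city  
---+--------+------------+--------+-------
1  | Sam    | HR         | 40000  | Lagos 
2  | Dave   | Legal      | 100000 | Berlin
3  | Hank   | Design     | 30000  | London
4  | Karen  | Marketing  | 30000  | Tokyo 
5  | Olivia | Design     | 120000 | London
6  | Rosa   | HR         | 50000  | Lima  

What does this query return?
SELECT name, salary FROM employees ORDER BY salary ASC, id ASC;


Sorting by salary ASC, then id ASC for ties

6 rows:
Hank, 30000
Karen, 30000
Sam, 40000
Rosa, 50000
Dave, 100000
Olivia, 120000


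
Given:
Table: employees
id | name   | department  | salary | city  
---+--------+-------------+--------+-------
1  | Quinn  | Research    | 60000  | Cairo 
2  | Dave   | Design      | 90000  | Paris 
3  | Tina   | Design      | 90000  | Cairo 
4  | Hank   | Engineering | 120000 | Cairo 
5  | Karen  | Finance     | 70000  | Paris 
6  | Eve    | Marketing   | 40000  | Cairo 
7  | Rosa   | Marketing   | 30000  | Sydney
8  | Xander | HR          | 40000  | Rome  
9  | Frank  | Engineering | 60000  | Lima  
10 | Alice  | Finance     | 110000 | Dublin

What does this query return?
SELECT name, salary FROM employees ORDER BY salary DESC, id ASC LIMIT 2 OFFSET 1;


Sort by salary DESC (id ASC tiebreak), then skip 1 and take 2
Rows 2 through 3

2 rows:
Alice, 110000
Dave, 90000


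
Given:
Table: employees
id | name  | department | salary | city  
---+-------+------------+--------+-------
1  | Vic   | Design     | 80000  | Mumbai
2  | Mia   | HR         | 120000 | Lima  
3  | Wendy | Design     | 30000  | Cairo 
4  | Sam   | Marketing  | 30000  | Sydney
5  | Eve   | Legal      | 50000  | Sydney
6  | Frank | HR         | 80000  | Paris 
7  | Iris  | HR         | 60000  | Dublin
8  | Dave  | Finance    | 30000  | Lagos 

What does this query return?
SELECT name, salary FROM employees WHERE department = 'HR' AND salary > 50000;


Filtering: department = 'HR' AND salary > 50000
Matching: 3 rows

3 rows:
Mia, 120000
Frank, 80000
Iris, 60000


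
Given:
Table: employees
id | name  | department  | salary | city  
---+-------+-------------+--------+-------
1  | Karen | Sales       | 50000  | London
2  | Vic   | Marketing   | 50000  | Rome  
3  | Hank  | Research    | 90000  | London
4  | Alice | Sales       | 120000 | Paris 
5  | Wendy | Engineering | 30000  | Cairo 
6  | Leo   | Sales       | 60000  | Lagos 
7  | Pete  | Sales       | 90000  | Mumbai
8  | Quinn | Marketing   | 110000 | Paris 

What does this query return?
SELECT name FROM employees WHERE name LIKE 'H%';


LIKE 'H%' matches names starting with 'H'
Matching: 1

1 rows:
Hank


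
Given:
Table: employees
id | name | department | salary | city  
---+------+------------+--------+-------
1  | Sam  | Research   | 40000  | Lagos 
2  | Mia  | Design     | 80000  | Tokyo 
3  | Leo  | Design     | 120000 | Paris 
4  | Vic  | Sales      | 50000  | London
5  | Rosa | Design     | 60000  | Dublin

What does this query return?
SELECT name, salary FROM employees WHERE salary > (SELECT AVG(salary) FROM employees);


Subquery: AVG(salary) = 70000.0
Filtering: salary > 70000.0
  Mia (80000) -> MATCH
  Leo (120000) -> MATCH


2 rows:
Mia, 80000
Leo, 120000


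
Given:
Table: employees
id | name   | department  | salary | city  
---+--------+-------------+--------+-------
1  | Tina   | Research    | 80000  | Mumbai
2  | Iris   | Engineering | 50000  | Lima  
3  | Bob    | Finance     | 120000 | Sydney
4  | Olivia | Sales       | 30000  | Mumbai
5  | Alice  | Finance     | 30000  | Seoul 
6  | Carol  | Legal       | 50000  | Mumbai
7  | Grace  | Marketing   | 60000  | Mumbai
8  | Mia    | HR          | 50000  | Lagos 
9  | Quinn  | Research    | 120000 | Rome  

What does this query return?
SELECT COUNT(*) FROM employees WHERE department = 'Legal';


Counting rows where department = 'Legal'
  Carol -> MATCH


1


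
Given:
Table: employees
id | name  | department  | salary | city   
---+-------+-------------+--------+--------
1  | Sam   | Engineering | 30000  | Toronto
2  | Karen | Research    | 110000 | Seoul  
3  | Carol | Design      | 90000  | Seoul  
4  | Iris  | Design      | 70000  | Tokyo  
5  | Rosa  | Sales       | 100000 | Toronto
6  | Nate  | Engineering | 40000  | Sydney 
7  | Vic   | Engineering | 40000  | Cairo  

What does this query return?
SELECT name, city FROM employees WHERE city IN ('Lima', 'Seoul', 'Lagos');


Filtering: city IN ('Lima', 'Seoul', 'Lagos')
Matching: 2 rows

2 rows:
Karen, Seoul
Carol, Seoul


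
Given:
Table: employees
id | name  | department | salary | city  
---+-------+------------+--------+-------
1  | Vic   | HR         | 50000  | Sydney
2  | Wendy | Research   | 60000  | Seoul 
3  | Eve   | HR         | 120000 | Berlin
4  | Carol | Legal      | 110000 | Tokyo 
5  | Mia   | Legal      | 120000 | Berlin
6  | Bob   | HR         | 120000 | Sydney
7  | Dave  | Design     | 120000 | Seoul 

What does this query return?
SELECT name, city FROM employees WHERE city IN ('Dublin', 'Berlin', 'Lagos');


Filtering: city IN ('Dublin', 'Berlin', 'Lagos')
Matching: 2 rows

2 rows:
Eve, Berlin
Mia, Berlin


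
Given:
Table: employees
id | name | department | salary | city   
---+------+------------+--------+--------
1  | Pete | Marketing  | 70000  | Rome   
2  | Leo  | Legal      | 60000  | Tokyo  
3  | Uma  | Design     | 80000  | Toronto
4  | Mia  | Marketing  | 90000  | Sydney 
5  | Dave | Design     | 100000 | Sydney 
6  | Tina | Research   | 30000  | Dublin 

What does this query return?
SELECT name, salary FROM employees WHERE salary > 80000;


Filtering: salary > 80000
Matching: 2 rows

2 rows:
Mia, 90000
Dave, 100000


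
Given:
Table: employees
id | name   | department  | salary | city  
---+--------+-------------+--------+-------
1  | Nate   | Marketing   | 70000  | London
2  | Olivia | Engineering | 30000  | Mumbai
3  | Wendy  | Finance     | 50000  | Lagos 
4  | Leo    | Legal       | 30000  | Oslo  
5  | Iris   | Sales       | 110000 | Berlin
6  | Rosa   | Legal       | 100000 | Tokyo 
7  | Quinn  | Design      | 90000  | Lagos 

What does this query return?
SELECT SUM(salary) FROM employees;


SUM(salary) = 70000 + 30000 + 50000 + 30000 + 110000 + 100000 + 90000 = 480000

480000


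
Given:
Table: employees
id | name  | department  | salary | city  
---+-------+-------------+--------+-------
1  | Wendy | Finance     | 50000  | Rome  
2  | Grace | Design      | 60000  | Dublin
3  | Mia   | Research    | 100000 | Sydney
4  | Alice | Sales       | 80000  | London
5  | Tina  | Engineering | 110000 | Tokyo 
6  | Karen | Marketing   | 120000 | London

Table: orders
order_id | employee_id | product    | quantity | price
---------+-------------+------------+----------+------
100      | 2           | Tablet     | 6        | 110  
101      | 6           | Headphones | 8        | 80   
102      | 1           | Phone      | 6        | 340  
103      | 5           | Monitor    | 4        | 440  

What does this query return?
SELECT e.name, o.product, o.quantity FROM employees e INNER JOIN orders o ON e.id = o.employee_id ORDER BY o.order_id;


Joining employees.id = orders.employee_id:
  employee Grace (id=2) -> order Tablet
  employee Karen (id=6) -> order Headphones
  employee Wendy (id=1) -> order Phone
  employee Tina (id=5) -> order Monitor


4 rows:
Grace, Tablet, 6
Karen, Headphones, 8
Wendy, Phone, 6
Tina, Monitor, 4


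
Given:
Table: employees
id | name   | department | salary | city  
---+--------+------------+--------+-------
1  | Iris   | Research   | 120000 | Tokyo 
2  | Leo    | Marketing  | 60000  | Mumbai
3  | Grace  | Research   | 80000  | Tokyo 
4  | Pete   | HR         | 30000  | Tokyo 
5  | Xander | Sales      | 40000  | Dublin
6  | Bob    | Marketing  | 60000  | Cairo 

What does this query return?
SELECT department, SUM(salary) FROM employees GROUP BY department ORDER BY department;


Summing salary within each department:
  HR: 30000 = 30000
  Marketing: 60000 + 60000 = 120000
  Research: 120000 + 80000 = 200000
  Sales: 40000 = 40000


4 groups:
HR, 30000
Marketing, 120000
Research, 200000
Sales, 40000


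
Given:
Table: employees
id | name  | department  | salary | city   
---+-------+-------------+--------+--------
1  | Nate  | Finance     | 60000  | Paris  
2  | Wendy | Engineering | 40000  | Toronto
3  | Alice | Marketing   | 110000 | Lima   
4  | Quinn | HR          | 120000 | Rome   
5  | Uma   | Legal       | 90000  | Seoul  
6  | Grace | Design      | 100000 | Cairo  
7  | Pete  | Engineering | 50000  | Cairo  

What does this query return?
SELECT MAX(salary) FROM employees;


Salaries: 60000, 40000, 110000, 120000, 90000, 100000, 50000
MAX = 120000

120000


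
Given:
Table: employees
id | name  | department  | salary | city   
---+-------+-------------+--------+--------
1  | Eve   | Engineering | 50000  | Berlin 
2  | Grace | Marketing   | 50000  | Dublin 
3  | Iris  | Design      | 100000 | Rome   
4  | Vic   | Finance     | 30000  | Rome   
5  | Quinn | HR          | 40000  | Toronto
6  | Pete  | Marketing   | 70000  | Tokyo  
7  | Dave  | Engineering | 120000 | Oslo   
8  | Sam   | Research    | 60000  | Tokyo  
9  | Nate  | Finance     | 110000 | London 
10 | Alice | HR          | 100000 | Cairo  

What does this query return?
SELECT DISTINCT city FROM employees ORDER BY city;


All 'city' values (row order): Berlin, Dublin, Rome, Rome, Toronto, Tokyo, Oslo, Tokyo, London, Cairo
Removing duplicates leaves 8 unique value(s).

8 values:
Berlin
Cairo
Dublin
London
Oslo
Rome
Tokyo
Toronto
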